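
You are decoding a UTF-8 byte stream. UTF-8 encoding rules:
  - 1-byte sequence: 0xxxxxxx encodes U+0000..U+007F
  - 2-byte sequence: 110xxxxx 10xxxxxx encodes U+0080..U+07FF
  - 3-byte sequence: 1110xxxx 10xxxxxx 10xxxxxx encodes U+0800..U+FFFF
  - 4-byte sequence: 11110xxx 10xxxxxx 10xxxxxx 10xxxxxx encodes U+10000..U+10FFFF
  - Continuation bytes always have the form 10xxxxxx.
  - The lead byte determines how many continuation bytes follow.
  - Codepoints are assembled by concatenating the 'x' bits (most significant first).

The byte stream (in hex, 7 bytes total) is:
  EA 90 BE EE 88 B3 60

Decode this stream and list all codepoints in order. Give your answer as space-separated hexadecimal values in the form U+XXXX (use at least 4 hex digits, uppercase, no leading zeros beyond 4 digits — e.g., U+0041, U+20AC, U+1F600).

Byte[0]=EA: 3-byte lead, need 2 cont bytes. acc=0xA
Byte[1]=90: continuation. acc=(acc<<6)|0x10=0x290
Byte[2]=BE: continuation. acc=(acc<<6)|0x3E=0xA43E
Completed: cp=U+A43E (starts at byte 0)
Byte[3]=EE: 3-byte lead, need 2 cont bytes. acc=0xE
Byte[4]=88: continuation. acc=(acc<<6)|0x08=0x388
Byte[5]=B3: continuation. acc=(acc<<6)|0x33=0xE233
Completed: cp=U+E233 (starts at byte 3)
Byte[6]=60: 1-byte ASCII. cp=U+0060

Answer: U+A43E U+E233 U+0060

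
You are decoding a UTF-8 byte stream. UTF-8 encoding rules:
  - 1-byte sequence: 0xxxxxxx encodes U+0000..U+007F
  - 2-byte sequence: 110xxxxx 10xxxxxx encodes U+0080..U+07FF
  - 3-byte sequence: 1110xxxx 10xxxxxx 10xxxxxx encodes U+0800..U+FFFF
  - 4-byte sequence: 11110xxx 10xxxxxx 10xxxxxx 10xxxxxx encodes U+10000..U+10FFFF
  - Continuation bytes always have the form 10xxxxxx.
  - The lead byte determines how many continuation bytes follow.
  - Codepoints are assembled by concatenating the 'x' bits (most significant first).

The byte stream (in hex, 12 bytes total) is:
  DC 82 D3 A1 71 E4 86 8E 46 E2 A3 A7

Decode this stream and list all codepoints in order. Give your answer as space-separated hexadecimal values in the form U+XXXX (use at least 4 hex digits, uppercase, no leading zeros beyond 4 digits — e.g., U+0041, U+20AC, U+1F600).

Byte[0]=DC: 2-byte lead, need 1 cont bytes. acc=0x1C
Byte[1]=82: continuation. acc=(acc<<6)|0x02=0x702
Completed: cp=U+0702 (starts at byte 0)
Byte[2]=D3: 2-byte lead, need 1 cont bytes. acc=0x13
Byte[3]=A1: continuation. acc=(acc<<6)|0x21=0x4E1
Completed: cp=U+04E1 (starts at byte 2)
Byte[4]=71: 1-byte ASCII. cp=U+0071
Byte[5]=E4: 3-byte lead, need 2 cont bytes. acc=0x4
Byte[6]=86: continuation. acc=(acc<<6)|0x06=0x106
Byte[7]=8E: continuation. acc=(acc<<6)|0x0E=0x418E
Completed: cp=U+418E (starts at byte 5)
Byte[8]=46: 1-byte ASCII. cp=U+0046
Byte[9]=E2: 3-byte lead, need 2 cont bytes. acc=0x2
Byte[10]=A3: continuation. acc=(acc<<6)|0x23=0xA3
Byte[11]=A7: continuation. acc=(acc<<6)|0x27=0x28E7
Completed: cp=U+28E7 (starts at byte 9)

Answer: U+0702 U+04E1 U+0071 U+418E U+0046 U+28E7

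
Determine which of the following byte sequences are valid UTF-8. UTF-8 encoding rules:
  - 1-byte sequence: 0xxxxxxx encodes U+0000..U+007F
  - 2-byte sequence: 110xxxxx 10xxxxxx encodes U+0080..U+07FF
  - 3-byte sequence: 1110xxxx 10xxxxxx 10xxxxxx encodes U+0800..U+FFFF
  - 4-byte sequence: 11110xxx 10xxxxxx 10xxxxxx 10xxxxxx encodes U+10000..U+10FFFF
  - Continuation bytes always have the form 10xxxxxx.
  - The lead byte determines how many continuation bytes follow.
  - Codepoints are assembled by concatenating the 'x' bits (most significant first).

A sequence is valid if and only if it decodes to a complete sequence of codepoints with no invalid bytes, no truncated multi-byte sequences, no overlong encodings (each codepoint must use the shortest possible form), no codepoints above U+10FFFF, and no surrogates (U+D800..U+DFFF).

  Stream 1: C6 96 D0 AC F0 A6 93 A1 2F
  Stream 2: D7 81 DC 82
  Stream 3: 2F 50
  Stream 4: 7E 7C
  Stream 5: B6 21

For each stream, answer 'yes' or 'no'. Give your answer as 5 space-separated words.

Stream 1: decodes cleanly. VALID
Stream 2: decodes cleanly. VALID
Stream 3: decodes cleanly. VALID
Stream 4: decodes cleanly. VALID
Stream 5: error at byte offset 0. INVALID

Answer: yes yes yes yes no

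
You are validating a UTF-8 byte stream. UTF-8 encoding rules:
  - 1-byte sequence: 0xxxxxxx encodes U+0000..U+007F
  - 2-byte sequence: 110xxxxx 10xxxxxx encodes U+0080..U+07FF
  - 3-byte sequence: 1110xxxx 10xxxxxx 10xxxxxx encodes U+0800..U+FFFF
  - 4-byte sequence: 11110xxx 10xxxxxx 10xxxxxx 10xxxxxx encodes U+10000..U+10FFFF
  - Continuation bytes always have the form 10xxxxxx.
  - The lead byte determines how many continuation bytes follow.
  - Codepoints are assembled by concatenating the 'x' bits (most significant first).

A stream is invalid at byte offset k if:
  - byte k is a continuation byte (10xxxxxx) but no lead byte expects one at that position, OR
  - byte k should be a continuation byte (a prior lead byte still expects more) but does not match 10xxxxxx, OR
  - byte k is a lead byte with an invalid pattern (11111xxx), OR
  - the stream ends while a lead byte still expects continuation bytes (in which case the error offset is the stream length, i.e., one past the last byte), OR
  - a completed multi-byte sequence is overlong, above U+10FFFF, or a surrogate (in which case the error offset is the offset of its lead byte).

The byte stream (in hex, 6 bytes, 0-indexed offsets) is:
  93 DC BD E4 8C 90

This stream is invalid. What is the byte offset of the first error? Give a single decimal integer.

Byte[0]=93: INVALID lead byte (not 0xxx/110x/1110/11110)

Answer: 0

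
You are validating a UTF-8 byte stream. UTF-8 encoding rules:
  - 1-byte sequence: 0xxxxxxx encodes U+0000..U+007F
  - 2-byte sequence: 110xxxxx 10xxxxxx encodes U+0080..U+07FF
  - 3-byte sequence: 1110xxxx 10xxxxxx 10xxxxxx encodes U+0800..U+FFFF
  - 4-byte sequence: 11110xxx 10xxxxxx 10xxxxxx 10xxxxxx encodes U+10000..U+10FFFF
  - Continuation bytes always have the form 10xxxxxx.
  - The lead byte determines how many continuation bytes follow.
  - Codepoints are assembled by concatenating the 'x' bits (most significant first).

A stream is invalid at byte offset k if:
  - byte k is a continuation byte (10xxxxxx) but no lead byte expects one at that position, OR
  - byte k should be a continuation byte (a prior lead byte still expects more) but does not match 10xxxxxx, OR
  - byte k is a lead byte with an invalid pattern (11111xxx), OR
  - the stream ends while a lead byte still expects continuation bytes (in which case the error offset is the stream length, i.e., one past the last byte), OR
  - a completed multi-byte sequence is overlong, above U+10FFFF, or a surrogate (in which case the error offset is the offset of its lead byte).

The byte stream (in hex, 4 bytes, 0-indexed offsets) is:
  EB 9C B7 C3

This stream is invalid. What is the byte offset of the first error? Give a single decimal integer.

Answer: 4

Derivation:
Byte[0]=EB: 3-byte lead, need 2 cont bytes. acc=0xB
Byte[1]=9C: continuation. acc=(acc<<6)|0x1C=0x2DC
Byte[2]=B7: continuation. acc=(acc<<6)|0x37=0xB737
Completed: cp=U+B737 (starts at byte 0)
Byte[3]=C3: 2-byte lead, need 1 cont bytes. acc=0x3
Byte[4]: stream ended, expected continuation. INVALID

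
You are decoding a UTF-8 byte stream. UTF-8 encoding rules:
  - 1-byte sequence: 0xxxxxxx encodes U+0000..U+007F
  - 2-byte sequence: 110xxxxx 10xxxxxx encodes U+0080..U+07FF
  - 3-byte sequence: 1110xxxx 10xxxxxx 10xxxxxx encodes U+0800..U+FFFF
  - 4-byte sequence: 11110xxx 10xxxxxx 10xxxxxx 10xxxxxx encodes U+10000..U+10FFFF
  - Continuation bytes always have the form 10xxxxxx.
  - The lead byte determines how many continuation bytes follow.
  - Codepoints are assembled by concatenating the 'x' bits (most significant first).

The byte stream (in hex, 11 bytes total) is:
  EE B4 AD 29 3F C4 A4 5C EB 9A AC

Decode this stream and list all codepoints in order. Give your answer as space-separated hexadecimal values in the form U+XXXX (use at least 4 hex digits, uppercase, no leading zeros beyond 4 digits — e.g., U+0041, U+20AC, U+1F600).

Byte[0]=EE: 3-byte lead, need 2 cont bytes. acc=0xE
Byte[1]=B4: continuation. acc=(acc<<6)|0x34=0x3B4
Byte[2]=AD: continuation. acc=(acc<<6)|0x2D=0xED2D
Completed: cp=U+ED2D (starts at byte 0)
Byte[3]=29: 1-byte ASCII. cp=U+0029
Byte[4]=3F: 1-byte ASCII. cp=U+003F
Byte[5]=C4: 2-byte lead, need 1 cont bytes. acc=0x4
Byte[6]=A4: continuation. acc=(acc<<6)|0x24=0x124
Completed: cp=U+0124 (starts at byte 5)
Byte[7]=5C: 1-byte ASCII. cp=U+005C
Byte[8]=EB: 3-byte lead, need 2 cont bytes. acc=0xB
Byte[9]=9A: continuation. acc=(acc<<6)|0x1A=0x2DA
Byte[10]=AC: continuation. acc=(acc<<6)|0x2C=0xB6AC
Completed: cp=U+B6AC (starts at byte 8)

Answer: U+ED2D U+0029 U+003F U+0124 U+005C U+B6AC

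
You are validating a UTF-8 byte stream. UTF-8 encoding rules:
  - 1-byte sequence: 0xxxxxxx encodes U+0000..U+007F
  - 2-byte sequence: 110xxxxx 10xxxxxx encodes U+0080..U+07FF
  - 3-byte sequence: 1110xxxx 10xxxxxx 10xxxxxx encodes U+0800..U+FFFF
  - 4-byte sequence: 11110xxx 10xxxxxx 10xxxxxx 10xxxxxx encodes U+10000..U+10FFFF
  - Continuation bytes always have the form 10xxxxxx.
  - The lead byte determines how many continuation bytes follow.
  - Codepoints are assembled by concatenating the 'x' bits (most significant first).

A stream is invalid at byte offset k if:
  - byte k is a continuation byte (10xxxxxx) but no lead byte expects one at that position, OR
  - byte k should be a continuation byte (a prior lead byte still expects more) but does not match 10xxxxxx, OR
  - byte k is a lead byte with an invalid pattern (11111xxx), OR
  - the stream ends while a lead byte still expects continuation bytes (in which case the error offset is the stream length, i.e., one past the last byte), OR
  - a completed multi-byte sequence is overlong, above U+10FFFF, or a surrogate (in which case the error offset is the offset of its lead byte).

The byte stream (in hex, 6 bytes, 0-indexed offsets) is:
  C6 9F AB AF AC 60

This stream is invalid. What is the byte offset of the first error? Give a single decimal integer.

Answer: 2

Derivation:
Byte[0]=C6: 2-byte lead, need 1 cont bytes. acc=0x6
Byte[1]=9F: continuation. acc=(acc<<6)|0x1F=0x19F
Completed: cp=U+019F (starts at byte 0)
Byte[2]=AB: INVALID lead byte (not 0xxx/110x/1110/11110)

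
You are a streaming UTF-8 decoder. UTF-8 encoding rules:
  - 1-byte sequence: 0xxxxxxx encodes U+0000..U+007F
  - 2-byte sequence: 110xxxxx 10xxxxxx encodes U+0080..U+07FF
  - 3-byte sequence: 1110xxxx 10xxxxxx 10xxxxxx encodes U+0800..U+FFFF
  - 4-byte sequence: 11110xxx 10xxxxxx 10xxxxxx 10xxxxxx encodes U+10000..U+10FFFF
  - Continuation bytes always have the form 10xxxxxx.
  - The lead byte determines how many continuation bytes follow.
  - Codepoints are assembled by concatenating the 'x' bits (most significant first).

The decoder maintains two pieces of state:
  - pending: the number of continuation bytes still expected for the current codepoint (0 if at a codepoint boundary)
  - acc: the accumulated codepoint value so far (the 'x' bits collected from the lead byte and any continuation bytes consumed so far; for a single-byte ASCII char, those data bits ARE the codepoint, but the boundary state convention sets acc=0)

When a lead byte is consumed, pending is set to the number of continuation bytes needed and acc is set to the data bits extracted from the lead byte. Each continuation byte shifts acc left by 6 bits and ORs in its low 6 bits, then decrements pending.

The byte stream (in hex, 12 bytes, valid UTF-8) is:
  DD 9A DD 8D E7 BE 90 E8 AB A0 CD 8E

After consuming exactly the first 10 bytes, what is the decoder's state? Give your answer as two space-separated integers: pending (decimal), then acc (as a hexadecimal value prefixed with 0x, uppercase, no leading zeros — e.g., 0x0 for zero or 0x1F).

Answer: 0 0x8AE0

Derivation:
Byte[0]=DD: 2-byte lead. pending=1, acc=0x1D
Byte[1]=9A: continuation. acc=(acc<<6)|0x1A=0x75A, pending=0
Byte[2]=DD: 2-byte lead. pending=1, acc=0x1D
Byte[3]=8D: continuation. acc=(acc<<6)|0x0D=0x74D, pending=0
Byte[4]=E7: 3-byte lead. pending=2, acc=0x7
Byte[5]=BE: continuation. acc=(acc<<6)|0x3E=0x1FE, pending=1
Byte[6]=90: continuation. acc=(acc<<6)|0x10=0x7F90, pending=0
Byte[7]=E8: 3-byte lead. pending=2, acc=0x8
Byte[8]=AB: continuation. acc=(acc<<6)|0x2B=0x22B, pending=1
Byte[9]=A0: continuation. acc=(acc<<6)|0x20=0x8AE0, pending=0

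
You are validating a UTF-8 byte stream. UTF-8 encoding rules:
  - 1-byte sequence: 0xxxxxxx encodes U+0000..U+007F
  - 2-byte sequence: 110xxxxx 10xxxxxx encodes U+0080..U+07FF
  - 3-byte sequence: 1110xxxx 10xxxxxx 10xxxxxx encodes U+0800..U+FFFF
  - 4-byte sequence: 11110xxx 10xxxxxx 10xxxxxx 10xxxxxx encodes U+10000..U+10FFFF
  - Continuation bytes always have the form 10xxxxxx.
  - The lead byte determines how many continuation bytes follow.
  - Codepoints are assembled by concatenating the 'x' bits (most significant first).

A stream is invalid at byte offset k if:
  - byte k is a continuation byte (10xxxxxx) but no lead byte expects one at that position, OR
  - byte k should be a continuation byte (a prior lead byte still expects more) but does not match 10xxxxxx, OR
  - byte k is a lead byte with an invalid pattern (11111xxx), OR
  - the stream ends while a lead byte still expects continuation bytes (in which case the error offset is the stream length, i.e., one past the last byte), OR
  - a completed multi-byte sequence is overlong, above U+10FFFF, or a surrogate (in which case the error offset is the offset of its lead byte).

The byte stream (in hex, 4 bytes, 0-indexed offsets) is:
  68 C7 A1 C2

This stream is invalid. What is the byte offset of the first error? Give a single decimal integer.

Byte[0]=68: 1-byte ASCII. cp=U+0068
Byte[1]=C7: 2-byte lead, need 1 cont bytes. acc=0x7
Byte[2]=A1: continuation. acc=(acc<<6)|0x21=0x1E1
Completed: cp=U+01E1 (starts at byte 1)
Byte[3]=C2: 2-byte lead, need 1 cont bytes. acc=0x2
Byte[4]: stream ended, expected continuation. INVALID

Answer: 4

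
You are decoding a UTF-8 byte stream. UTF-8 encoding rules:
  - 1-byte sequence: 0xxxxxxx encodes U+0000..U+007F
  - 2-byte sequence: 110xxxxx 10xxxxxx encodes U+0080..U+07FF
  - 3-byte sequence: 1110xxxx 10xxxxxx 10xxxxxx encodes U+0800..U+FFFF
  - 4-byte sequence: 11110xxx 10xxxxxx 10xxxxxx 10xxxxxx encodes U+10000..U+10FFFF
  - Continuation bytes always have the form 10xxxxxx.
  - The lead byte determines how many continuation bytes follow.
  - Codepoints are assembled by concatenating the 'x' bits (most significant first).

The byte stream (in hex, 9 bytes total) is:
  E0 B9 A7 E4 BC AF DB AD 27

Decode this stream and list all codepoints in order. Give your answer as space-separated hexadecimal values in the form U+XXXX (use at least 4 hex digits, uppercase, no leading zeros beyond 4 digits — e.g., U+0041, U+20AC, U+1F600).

Answer: U+0E67 U+4F2F U+06ED U+0027

Derivation:
Byte[0]=E0: 3-byte lead, need 2 cont bytes. acc=0x0
Byte[1]=B9: continuation. acc=(acc<<6)|0x39=0x39
Byte[2]=A7: continuation. acc=(acc<<6)|0x27=0xE67
Completed: cp=U+0E67 (starts at byte 0)
Byte[3]=E4: 3-byte lead, need 2 cont bytes. acc=0x4
Byte[4]=BC: continuation. acc=(acc<<6)|0x3C=0x13C
Byte[5]=AF: continuation. acc=(acc<<6)|0x2F=0x4F2F
Completed: cp=U+4F2F (starts at byte 3)
Byte[6]=DB: 2-byte lead, need 1 cont bytes. acc=0x1B
Byte[7]=AD: continuation. acc=(acc<<6)|0x2D=0x6ED
Completed: cp=U+06ED (starts at byte 6)
Byte[8]=27: 1-byte ASCII. cp=U+0027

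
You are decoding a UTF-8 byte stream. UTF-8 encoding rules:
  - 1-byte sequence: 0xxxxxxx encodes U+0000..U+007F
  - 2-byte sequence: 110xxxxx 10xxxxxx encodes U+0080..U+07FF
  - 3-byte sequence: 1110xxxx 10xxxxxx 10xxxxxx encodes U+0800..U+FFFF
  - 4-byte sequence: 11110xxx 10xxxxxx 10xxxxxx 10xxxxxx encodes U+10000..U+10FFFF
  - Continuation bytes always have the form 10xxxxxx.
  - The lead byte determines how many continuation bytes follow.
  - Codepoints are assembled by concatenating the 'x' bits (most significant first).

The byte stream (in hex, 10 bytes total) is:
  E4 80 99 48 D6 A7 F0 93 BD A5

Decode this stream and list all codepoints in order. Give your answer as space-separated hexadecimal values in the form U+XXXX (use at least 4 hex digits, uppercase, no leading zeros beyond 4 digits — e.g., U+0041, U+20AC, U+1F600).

Answer: U+4019 U+0048 U+05A7 U+13F65

Derivation:
Byte[0]=E4: 3-byte lead, need 2 cont bytes. acc=0x4
Byte[1]=80: continuation. acc=(acc<<6)|0x00=0x100
Byte[2]=99: continuation. acc=(acc<<6)|0x19=0x4019
Completed: cp=U+4019 (starts at byte 0)
Byte[3]=48: 1-byte ASCII. cp=U+0048
Byte[4]=D6: 2-byte lead, need 1 cont bytes. acc=0x16
Byte[5]=A7: continuation. acc=(acc<<6)|0x27=0x5A7
Completed: cp=U+05A7 (starts at byte 4)
Byte[6]=F0: 4-byte lead, need 3 cont bytes. acc=0x0
Byte[7]=93: continuation. acc=(acc<<6)|0x13=0x13
Byte[8]=BD: continuation. acc=(acc<<6)|0x3D=0x4FD
Byte[9]=A5: continuation. acc=(acc<<6)|0x25=0x13F65
Completed: cp=U+13F65 (starts at byte 6)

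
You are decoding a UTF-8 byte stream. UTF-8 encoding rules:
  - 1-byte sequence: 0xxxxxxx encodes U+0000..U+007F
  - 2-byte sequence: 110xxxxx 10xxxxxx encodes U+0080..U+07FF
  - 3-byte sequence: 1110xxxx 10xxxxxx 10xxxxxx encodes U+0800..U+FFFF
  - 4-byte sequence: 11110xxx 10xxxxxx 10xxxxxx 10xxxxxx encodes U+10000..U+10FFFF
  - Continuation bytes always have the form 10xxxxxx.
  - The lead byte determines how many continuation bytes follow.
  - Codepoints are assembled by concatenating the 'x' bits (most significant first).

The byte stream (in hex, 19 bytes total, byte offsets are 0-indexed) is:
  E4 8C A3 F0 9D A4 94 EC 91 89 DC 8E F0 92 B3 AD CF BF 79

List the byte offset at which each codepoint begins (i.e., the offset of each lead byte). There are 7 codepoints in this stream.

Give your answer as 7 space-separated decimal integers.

Answer: 0 3 7 10 12 16 18

Derivation:
Byte[0]=E4: 3-byte lead, need 2 cont bytes. acc=0x4
Byte[1]=8C: continuation. acc=(acc<<6)|0x0C=0x10C
Byte[2]=A3: continuation. acc=(acc<<6)|0x23=0x4323
Completed: cp=U+4323 (starts at byte 0)
Byte[3]=F0: 4-byte lead, need 3 cont bytes. acc=0x0
Byte[4]=9D: continuation. acc=(acc<<6)|0x1D=0x1D
Byte[5]=A4: continuation. acc=(acc<<6)|0x24=0x764
Byte[6]=94: continuation. acc=(acc<<6)|0x14=0x1D914
Completed: cp=U+1D914 (starts at byte 3)
Byte[7]=EC: 3-byte lead, need 2 cont bytes. acc=0xC
Byte[8]=91: continuation. acc=(acc<<6)|0x11=0x311
Byte[9]=89: continuation. acc=(acc<<6)|0x09=0xC449
Completed: cp=U+C449 (starts at byte 7)
Byte[10]=DC: 2-byte lead, need 1 cont bytes. acc=0x1C
Byte[11]=8E: continuation. acc=(acc<<6)|0x0E=0x70E
Completed: cp=U+070E (starts at byte 10)
Byte[12]=F0: 4-byte lead, need 3 cont bytes. acc=0x0
Byte[13]=92: continuation. acc=(acc<<6)|0x12=0x12
Byte[14]=B3: continuation. acc=(acc<<6)|0x33=0x4B3
Byte[15]=AD: continuation. acc=(acc<<6)|0x2D=0x12CED
Completed: cp=U+12CED (starts at byte 12)
Byte[16]=CF: 2-byte lead, need 1 cont bytes. acc=0xF
Byte[17]=BF: continuation. acc=(acc<<6)|0x3F=0x3FF
Completed: cp=U+03FF (starts at byte 16)
Byte[18]=79: 1-byte ASCII. cp=U+0079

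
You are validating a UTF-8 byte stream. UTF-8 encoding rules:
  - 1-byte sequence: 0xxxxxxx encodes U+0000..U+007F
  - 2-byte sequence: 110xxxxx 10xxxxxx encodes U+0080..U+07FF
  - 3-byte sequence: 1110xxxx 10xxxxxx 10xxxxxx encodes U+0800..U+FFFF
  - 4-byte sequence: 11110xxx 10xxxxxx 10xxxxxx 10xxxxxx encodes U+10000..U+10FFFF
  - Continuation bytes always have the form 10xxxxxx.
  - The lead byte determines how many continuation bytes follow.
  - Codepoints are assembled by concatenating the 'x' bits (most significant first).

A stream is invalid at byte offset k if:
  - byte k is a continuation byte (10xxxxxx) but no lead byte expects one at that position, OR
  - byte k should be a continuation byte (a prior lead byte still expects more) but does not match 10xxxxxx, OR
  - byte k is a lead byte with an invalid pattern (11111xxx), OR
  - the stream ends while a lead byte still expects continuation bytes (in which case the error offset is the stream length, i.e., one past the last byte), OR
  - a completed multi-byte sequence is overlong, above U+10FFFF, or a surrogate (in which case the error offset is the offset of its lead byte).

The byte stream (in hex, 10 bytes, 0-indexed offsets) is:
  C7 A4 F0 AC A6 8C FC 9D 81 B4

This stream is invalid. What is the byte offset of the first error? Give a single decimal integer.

Byte[0]=C7: 2-byte lead, need 1 cont bytes. acc=0x7
Byte[1]=A4: continuation. acc=(acc<<6)|0x24=0x1E4
Completed: cp=U+01E4 (starts at byte 0)
Byte[2]=F0: 4-byte lead, need 3 cont bytes. acc=0x0
Byte[3]=AC: continuation. acc=(acc<<6)|0x2C=0x2C
Byte[4]=A6: continuation. acc=(acc<<6)|0x26=0xB26
Byte[5]=8C: continuation. acc=(acc<<6)|0x0C=0x2C98C
Completed: cp=U+2C98C (starts at byte 2)
Byte[6]=FC: INVALID lead byte (not 0xxx/110x/1110/11110)

Answer: 6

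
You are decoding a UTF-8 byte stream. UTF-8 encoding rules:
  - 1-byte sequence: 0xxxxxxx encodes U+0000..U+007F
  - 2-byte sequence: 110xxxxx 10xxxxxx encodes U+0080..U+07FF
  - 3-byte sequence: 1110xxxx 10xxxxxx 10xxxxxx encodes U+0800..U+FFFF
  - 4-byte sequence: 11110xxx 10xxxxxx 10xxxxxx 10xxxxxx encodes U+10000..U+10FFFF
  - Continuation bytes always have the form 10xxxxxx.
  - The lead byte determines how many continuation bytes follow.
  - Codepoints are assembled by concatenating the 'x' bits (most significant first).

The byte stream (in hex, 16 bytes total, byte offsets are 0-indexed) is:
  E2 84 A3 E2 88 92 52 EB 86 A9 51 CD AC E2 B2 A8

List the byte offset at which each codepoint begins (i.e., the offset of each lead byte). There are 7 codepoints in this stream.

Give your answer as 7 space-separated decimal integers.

Byte[0]=E2: 3-byte lead, need 2 cont bytes. acc=0x2
Byte[1]=84: continuation. acc=(acc<<6)|0x04=0x84
Byte[2]=A3: continuation. acc=(acc<<6)|0x23=0x2123
Completed: cp=U+2123 (starts at byte 0)
Byte[3]=E2: 3-byte lead, need 2 cont bytes. acc=0x2
Byte[4]=88: continuation. acc=(acc<<6)|0x08=0x88
Byte[5]=92: continuation. acc=(acc<<6)|0x12=0x2212
Completed: cp=U+2212 (starts at byte 3)
Byte[6]=52: 1-byte ASCII. cp=U+0052
Byte[7]=EB: 3-byte lead, need 2 cont bytes. acc=0xB
Byte[8]=86: continuation. acc=(acc<<6)|0x06=0x2C6
Byte[9]=A9: continuation. acc=(acc<<6)|0x29=0xB1A9
Completed: cp=U+B1A9 (starts at byte 7)
Byte[10]=51: 1-byte ASCII. cp=U+0051
Byte[11]=CD: 2-byte lead, need 1 cont bytes. acc=0xD
Byte[12]=AC: continuation. acc=(acc<<6)|0x2C=0x36C
Completed: cp=U+036C (starts at byte 11)
Byte[13]=E2: 3-byte lead, need 2 cont bytes. acc=0x2
Byte[14]=B2: continuation. acc=(acc<<6)|0x32=0xB2
Byte[15]=A8: continuation. acc=(acc<<6)|0x28=0x2CA8
Completed: cp=U+2CA8 (starts at byte 13)

Answer: 0 3 6 7 10 11 13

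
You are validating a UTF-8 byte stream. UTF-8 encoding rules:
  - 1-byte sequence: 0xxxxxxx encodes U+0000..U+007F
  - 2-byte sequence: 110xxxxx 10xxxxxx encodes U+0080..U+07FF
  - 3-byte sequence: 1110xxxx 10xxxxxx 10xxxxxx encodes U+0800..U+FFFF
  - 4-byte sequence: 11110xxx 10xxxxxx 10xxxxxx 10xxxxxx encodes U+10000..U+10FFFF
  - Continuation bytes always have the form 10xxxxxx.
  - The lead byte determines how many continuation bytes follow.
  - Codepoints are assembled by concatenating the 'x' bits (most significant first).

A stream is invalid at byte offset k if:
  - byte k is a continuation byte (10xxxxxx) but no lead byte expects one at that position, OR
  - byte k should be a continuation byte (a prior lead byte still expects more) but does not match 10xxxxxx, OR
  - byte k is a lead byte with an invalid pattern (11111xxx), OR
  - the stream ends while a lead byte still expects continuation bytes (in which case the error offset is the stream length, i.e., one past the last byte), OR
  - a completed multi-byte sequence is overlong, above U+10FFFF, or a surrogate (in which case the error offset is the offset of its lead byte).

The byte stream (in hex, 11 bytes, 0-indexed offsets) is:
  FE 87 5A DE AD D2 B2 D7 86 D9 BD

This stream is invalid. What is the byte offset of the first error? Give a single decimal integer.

Byte[0]=FE: INVALID lead byte (not 0xxx/110x/1110/11110)

Answer: 0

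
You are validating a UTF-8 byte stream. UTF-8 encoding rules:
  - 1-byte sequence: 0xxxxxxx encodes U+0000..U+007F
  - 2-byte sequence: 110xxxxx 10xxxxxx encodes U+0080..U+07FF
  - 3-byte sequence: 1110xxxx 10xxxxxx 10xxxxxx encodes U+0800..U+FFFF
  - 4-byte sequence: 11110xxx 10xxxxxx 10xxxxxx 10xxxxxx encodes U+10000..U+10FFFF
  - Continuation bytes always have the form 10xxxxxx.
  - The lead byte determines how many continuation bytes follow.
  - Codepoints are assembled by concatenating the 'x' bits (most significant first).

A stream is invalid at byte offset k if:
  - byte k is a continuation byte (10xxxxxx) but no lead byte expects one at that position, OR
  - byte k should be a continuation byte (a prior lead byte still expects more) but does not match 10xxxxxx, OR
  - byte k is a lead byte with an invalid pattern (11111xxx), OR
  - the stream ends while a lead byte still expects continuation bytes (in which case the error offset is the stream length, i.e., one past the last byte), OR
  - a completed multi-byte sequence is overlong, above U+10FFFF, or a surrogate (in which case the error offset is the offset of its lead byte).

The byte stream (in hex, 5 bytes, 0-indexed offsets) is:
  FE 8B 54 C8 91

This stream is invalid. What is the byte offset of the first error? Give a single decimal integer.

Answer: 0

Derivation:
Byte[0]=FE: INVALID lead byte (not 0xxx/110x/1110/11110)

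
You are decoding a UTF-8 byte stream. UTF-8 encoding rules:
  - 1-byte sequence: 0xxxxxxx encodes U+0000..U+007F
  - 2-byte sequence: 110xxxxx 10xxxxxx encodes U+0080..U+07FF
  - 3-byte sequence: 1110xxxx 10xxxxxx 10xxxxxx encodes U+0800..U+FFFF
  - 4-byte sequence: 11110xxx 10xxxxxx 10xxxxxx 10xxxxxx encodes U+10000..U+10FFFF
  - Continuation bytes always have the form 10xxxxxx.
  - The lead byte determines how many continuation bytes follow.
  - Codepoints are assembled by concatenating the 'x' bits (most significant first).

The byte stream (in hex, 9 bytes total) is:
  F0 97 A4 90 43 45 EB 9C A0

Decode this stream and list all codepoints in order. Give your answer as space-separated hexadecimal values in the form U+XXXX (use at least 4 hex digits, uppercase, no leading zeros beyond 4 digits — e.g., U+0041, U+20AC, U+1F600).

Byte[0]=F0: 4-byte lead, need 3 cont bytes. acc=0x0
Byte[1]=97: continuation. acc=(acc<<6)|0x17=0x17
Byte[2]=A4: continuation. acc=(acc<<6)|0x24=0x5E4
Byte[3]=90: continuation. acc=(acc<<6)|0x10=0x17910
Completed: cp=U+17910 (starts at byte 0)
Byte[4]=43: 1-byte ASCII. cp=U+0043
Byte[5]=45: 1-byte ASCII. cp=U+0045
Byte[6]=EB: 3-byte lead, need 2 cont bytes. acc=0xB
Byte[7]=9C: continuation. acc=(acc<<6)|0x1C=0x2DC
Byte[8]=A0: continuation. acc=(acc<<6)|0x20=0xB720
Completed: cp=U+B720 (starts at byte 6)

Answer: U+17910 U+0043 U+0045 U+B720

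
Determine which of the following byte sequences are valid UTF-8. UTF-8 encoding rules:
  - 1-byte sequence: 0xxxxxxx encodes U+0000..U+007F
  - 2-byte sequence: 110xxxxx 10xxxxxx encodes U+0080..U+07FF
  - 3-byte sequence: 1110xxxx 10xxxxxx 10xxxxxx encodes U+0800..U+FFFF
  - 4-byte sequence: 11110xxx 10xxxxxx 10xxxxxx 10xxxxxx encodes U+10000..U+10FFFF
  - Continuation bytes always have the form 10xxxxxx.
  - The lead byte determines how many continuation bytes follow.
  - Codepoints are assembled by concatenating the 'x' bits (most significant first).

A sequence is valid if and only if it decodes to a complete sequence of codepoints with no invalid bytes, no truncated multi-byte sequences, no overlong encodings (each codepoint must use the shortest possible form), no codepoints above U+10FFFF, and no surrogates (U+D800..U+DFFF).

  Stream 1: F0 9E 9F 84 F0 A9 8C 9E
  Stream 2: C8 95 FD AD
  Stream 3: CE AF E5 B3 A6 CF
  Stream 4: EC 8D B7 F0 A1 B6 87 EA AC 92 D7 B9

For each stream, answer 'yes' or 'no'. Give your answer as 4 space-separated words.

Answer: yes no no yes

Derivation:
Stream 1: decodes cleanly. VALID
Stream 2: error at byte offset 2. INVALID
Stream 3: error at byte offset 6. INVALID
Stream 4: decodes cleanly. VALID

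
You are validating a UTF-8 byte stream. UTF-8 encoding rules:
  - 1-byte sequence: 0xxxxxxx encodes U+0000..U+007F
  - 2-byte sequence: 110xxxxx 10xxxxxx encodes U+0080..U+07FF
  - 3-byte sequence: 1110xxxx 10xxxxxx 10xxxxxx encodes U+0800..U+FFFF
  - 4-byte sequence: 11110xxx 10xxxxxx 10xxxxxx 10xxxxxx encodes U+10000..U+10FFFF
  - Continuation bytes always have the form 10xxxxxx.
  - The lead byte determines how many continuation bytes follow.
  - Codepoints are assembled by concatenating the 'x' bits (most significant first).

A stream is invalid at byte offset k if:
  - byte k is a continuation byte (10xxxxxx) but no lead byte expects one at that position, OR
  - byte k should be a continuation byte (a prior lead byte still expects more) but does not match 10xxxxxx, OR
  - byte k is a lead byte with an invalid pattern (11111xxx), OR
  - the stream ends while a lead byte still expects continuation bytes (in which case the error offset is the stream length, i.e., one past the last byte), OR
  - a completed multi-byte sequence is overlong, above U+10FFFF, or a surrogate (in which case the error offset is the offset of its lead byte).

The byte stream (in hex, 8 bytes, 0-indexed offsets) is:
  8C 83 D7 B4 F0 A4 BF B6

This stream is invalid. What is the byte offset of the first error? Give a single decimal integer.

Byte[0]=8C: INVALID lead byte (not 0xxx/110x/1110/11110)

Answer: 0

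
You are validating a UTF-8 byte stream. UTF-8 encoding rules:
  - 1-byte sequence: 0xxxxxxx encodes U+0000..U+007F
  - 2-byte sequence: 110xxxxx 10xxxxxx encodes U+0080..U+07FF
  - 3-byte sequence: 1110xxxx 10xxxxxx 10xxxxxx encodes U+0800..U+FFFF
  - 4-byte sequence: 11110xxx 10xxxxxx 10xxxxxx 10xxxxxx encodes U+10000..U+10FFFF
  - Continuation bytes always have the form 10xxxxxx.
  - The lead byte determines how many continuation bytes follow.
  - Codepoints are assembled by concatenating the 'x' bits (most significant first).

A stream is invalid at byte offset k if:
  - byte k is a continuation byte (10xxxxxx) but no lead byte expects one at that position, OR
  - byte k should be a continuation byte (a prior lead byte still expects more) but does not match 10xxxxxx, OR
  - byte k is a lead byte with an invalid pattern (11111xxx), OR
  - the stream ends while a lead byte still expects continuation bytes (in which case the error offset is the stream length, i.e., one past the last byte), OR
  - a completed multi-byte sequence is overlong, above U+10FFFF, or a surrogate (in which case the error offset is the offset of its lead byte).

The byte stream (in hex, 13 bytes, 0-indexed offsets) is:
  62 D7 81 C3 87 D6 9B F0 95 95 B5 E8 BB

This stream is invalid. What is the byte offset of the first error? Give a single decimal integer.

Byte[0]=62: 1-byte ASCII. cp=U+0062
Byte[1]=D7: 2-byte lead, need 1 cont bytes. acc=0x17
Byte[2]=81: continuation. acc=(acc<<6)|0x01=0x5C1
Completed: cp=U+05C1 (starts at byte 1)
Byte[3]=C3: 2-byte lead, need 1 cont bytes. acc=0x3
Byte[4]=87: continuation. acc=(acc<<6)|0x07=0xC7
Completed: cp=U+00C7 (starts at byte 3)
Byte[5]=D6: 2-byte lead, need 1 cont bytes. acc=0x16
Byte[6]=9B: continuation. acc=(acc<<6)|0x1B=0x59B
Completed: cp=U+059B (starts at byte 5)
Byte[7]=F0: 4-byte lead, need 3 cont bytes. acc=0x0
Byte[8]=95: continuation. acc=(acc<<6)|0x15=0x15
Byte[9]=95: continuation. acc=(acc<<6)|0x15=0x555
Byte[10]=B5: continuation. acc=(acc<<6)|0x35=0x15575
Completed: cp=U+15575 (starts at byte 7)
Byte[11]=E8: 3-byte lead, need 2 cont bytes. acc=0x8
Byte[12]=BB: continuation. acc=(acc<<6)|0x3B=0x23B
Byte[13]: stream ended, expected continuation. INVALID

Answer: 13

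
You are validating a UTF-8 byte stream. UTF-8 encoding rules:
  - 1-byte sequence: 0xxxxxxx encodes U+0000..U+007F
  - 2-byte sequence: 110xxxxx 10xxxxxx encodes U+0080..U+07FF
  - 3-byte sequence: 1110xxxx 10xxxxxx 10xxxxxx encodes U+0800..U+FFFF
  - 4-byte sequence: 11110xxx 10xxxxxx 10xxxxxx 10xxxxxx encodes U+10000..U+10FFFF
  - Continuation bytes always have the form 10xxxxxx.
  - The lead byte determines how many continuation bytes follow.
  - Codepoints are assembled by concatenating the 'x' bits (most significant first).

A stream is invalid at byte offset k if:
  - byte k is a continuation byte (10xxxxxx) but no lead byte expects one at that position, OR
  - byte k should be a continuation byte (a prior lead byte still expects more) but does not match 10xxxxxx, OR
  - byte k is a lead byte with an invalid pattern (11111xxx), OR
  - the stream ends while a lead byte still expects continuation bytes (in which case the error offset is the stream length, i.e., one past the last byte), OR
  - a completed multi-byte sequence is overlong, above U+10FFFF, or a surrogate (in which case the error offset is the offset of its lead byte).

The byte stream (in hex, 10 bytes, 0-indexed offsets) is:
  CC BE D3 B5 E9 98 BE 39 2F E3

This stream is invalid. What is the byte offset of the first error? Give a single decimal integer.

Answer: 10

Derivation:
Byte[0]=CC: 2-byte lead, need 1 cont bytes. acc=0xC
Byte[1]=BE: continuation. acc=(acc<<6)|0x3E=0x33E
Completed: cp=U+033E (starts at byte 0)
Byte[2]=D3: 2-byte lead, need 1 cont bytes. acc=0x13
Byte[3]=B5: continuation. acc=(acc<<6)|0x35=0x4F5
Completed: cp=U+04F5 (starts at byte 2)
Byte[4]=E9: 3-byte lead, need 2 cont bytes. acc=0x9
Byte[5]=98: continuation. acc=(acc<<6)|0x18=0x258
Byte[6]=BE: continuation. acc=(acc<<6)|0x3E=0x963E
Completed: cp=U+963E (starts at byte 4)
Byte[7]=39: 1-byte ASCII. cp=U+0039
Byte[8]=2F: 1-byte ASCII. cp=U+002F
Byte[9]=E3: 3-byte lead, need 2 cont bytes. acc=0x3
Byte[10]: stream ended, expected continuation. INVALID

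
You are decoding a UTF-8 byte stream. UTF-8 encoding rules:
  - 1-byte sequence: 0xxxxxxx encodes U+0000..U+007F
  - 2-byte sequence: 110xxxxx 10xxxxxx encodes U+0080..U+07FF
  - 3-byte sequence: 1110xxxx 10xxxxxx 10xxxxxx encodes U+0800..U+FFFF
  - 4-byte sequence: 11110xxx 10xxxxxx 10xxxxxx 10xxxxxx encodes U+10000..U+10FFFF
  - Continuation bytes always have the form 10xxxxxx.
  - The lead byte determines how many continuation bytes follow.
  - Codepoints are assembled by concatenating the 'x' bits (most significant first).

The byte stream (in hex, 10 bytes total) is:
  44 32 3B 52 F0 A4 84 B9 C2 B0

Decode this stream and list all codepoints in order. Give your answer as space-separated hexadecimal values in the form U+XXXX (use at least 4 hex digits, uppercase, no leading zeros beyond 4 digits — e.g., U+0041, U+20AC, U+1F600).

Answer: U+0044 U+0032 U+003B U+0052 U+24139 U+00B0

Derivation:
Byte[0]=44: 1-byte ASCII. cp=U+0044
Byte[1]=32: 1-byte ASCII. cp=U+0032
Byte[2]=3B: 1-byte ASCII. cp=U+003B
Byte[3]=52: 1-byte ASCII. cp=U+0052
Byte[4]=F0: 4-byte lead, need 3 cont bytes. acc=0x0
Byte[5]=A4: continuation. acc=(acc<<6)|0x24=0x24
Byte[6]=84: continuation. acc=(acc<<6)|0x04=0x904
Byte[7]=B9: continuation. acc=(acc<<6)|0x39=0x24139
Completed: cp=U+24139 (starts at byte 4)
Byte[8]=C2: 2-byte lead, need 1 cont bytes. acc=0x2
Byte[9]=B0: continuation. acc=(acc<<6)|0x30=0xB0
Completed: cp=U+00B0 (starts at byte 8)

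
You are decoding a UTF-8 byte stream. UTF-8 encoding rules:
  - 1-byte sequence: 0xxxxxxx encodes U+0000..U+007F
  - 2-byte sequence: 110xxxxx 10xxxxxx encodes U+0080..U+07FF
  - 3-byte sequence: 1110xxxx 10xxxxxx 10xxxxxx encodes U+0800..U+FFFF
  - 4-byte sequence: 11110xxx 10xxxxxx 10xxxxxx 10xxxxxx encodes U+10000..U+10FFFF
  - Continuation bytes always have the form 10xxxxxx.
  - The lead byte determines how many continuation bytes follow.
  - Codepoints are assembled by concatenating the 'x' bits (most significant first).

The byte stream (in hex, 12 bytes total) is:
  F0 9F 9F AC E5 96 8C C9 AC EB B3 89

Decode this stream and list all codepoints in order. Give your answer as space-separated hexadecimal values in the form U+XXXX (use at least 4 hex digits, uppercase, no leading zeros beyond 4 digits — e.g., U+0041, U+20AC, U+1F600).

Byte[0]=F0: 4-byte lead, need 3 cont bytes. acc=0x0
Byte[1]=9F: continuation. acc=(acc<<6)|0x1F=0x1F
Byte[2]=9F: continuation. acc=(acc<<6)|0x1F=0x7DF
Byte[3]=AC: continuation. acc=(acc<<6)|0x2C=0x1F7EC
Completed: cp=U+1F7EC (starts at byte 0)
Byte[4]=E5: 3-byte lead, need 2 cont bytes. acc=0x5
Byte[5]=96: continuation. acc=(acc<<6)|0x16=0x156
Byte[6]=8C: continuation. acc=(acc<<6)|0x0C=0x558C
Completed: cp=U+558C (starts at byte 4)
Byte[7]=C9: 2-byte lead, need 1 cont bytes. acc=0x9
Byte[8]=AC: continuation. acc=(acc<<6)|0x2C=0x26C
Completed: cp=U+026C (starts at byte 7)
Byte[9]=EB: 3-byte lead, need 2 cont bytes. acc=0xB
Byte[10]=B3: continuation. acc=(acc<<6)|0x33=0x2F3
Byte[11]=89: continuation. acc=(acc<<6)|0x09=0xBCC9
Completed: cp=U+BCC9 (starts at byte 9)

Answer: U+1F7EC U+558C U+026C U+BCC9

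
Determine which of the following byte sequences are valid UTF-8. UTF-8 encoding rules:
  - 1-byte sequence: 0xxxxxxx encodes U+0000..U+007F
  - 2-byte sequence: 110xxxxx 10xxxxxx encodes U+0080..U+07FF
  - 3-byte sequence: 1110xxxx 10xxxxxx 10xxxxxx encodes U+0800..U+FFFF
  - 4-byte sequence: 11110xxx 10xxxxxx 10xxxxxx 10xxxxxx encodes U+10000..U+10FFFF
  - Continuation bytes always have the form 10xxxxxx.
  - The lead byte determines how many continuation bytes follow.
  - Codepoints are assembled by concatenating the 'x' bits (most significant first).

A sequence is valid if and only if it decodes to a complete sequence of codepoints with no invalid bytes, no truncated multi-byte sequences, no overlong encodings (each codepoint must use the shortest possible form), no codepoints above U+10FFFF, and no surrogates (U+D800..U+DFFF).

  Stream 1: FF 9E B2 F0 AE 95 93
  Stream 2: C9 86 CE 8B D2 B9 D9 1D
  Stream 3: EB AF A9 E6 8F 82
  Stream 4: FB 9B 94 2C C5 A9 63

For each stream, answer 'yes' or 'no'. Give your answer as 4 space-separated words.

Stream 1: error at byte offset 0. INVALID
Stream 2: error at byte offset 7. INVALID
Stream 3: decodes cleanly. VALID
Stream 4: error at byte offset 0. INVALID

Answer: no no yes no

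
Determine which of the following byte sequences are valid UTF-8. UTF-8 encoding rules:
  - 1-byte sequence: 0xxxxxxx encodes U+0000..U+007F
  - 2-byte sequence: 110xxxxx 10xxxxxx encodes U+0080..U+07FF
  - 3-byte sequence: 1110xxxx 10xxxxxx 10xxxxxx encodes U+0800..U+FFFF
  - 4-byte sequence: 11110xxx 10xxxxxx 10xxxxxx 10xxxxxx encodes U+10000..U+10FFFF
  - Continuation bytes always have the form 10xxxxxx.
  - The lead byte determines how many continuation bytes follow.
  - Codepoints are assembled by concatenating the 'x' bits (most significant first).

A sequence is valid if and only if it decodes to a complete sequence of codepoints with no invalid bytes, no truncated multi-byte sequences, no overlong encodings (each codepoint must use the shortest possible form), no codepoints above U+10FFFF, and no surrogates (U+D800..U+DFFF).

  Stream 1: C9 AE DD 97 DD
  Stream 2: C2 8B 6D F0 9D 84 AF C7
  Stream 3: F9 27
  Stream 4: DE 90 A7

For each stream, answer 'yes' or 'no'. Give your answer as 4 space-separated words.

Stream 1: error at byte offset 5. INVALID
Stream 2: error at byte offset 8. INVALID
Stream 3: error at byte offset 0. INVALID
Stream 4: error at byte offset 2. INVALID

Answer: no no no no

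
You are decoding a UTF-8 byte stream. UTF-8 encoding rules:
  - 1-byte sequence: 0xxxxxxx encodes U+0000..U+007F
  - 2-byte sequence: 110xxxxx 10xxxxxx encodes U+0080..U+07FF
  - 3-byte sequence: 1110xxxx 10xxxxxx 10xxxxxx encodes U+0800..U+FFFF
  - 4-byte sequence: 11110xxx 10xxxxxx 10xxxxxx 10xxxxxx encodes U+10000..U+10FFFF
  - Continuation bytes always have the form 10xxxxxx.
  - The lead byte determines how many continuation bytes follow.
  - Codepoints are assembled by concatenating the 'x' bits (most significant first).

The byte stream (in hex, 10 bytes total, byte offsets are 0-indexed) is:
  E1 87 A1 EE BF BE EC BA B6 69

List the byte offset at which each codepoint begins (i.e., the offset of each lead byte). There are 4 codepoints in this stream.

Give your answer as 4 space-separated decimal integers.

Answer: 0 3 6 9

Derivation:
Byte[0]=E1: 3-byte lead, need 2 cont bytes. acc=0x1
Byte[1]=87: continuation. acc=(acc<<6)|0x07=0x47
Byte[2]=A1: continuation. acc=(acc<<6)|0x21=0x11E1
Completed: cp=U+11E1 (starts at byte 0)
Byte[3]=EE: 3-byte lead, need 2 cont bytes. acc=0xE
Byte[4]=BF: continuation. acc=(acc<<6)|0x3F=0x3BF
Byte[5]=BE: continuation. acc=(acc<<6)|0x3E=0xEFFE
Completed: cp=U+EFFE (starts at byte 3)
Byte[6]=EC: 3-byte lead, need 2 cont bytes. acc=0xC
Byte[7]=BA: continuation. acc=(acc<<6)|0x3A=0x33A
Byte[8]=B6: continuation. acc=(acc<<6)|0x36=0xCEB6
Completed: cp=U+CEB6 (starts at byte 6)
Byte[9]=69: 1-byte ASCII. cp=U+0069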